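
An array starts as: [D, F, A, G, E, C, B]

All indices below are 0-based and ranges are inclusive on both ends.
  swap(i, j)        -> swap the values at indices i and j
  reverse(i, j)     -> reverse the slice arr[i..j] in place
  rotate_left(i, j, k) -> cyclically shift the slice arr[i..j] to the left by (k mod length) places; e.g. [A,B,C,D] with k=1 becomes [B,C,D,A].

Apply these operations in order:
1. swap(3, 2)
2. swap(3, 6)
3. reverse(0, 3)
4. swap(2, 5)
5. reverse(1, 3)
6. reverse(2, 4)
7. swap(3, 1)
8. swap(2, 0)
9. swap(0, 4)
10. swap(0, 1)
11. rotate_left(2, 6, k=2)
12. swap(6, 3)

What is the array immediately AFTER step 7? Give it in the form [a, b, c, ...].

Answer: [B, G, E, D, C, F, A]

Derivation:
After 1 (swap(3, 2)): [D, F, G, A, E, C, B]
After 2 (swap(3, 6)): [D, F, G, B, E, C, A]
After 3 (reverse(0, 3)): [B, G, F, D, E, C, A]
After 4 (swap(2, 5)): [B, G, C, D, E, F, A]
After 5 (reverse(1, 3)): [B, D, C, G, E, F, A]
After 6 (reverse(2, 4)): [B, D, E, G, C, F, A]
After 7 (swap(3, 1)): [B, G, E, D, C, F, A]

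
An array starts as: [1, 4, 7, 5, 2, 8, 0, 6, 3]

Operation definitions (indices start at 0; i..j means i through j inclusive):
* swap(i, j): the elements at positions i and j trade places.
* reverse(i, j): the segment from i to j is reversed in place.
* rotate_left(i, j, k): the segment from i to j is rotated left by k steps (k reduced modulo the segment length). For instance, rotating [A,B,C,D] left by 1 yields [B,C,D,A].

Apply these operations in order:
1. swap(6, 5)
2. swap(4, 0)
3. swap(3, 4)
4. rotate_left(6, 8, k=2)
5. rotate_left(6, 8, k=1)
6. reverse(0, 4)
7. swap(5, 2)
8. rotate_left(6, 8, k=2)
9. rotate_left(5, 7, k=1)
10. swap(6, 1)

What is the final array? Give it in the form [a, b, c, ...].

After 1 (swap(6, 5)): [1, 4, 7, 5, 2, 0, 8, 6, 3]
After 2 (swap(4, 0)): [2, 4, 7, 5, 1, 0, 8, 6, 3]
After 3 (swap(3, 4)): [2, 4, 7, 1, 5, 0, 8, 6, 3]
After 4 (rotate_left(6, 8, k=2)): [2, 4, 7, 1, 5, 0, 3, 8, 6]
After 5 (rotate_left(6, 8, k=1)): [2, 4, 7, 1, 5, 0, 8, 6, 3]
After 6 (reverse(0, 4)): [5, 1, 7, 4, 2, 0, 8, 6, 3]
After 7 (swap(5, 2)): [5, 1, 0, 4, 2, 7, 8, 6, 3]
After 8 (rotate_left(6, 8, k=2)): [5, 1, 0, 4, 2, 7, 3, 8, 6]
After 9 (rotate_left(5, 7, k=1)): [5, 1, 0, 4, 2, 3, 8, 7, 6]
After 10 (swap(6, 1)): [5, 8, 0, 4, 2, 3, 1, 7, 6]

Answer: [5, 8, 0, 4, 2, 3, 1, 7, 6]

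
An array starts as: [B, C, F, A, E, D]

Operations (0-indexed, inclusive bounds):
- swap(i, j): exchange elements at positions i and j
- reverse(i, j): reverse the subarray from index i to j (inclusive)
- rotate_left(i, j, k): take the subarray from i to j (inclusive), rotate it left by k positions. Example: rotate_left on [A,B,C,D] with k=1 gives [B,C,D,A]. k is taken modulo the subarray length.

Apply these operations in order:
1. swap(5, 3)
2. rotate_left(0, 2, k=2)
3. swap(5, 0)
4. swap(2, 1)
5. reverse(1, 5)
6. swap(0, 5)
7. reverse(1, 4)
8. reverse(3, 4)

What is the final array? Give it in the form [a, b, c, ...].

After 1 (swap(5, 3)): [B, C, F, D, E, A]
After 2 (rotate_left(0, 2, k=2)): [F, B, C, D, E, A]
After 3 (swap(5, 0)): [A, B, C, D, E, F]
After 4 (swap(2, 1)): [A, C, B, D, E, F]
After 5 (reverse(1, 5)): [A, F, E, D, B, C]
After 6 (swap(0, 5)): [C, F, E, D, B, A]
After 7 (reverse(1, 4)): [C, B, D, E, F, A]
After 8 (reverse(3, 4)): [C, B, D, F, E, A]

Answer: [C, B, D, F, E, A]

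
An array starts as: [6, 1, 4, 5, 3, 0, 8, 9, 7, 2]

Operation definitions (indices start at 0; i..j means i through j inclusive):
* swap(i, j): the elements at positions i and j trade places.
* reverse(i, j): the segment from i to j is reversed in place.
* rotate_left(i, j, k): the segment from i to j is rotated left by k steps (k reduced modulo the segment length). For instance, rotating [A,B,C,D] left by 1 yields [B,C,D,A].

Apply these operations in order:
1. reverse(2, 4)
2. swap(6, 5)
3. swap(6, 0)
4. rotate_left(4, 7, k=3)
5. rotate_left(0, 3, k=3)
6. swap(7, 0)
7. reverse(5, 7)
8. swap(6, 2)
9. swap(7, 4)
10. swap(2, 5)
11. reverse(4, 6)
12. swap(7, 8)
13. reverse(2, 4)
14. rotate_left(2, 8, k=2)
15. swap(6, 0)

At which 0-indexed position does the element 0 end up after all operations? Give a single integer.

After 1 (reverse(2, 4)): [6, 1, 3, 5, 4, 0, 8, 9, 7, 2]
After 2 (swap(6, 5)): [6, 1, 3, 5, 4, 8, 0, 9, 7, 2]
After 3 (swap(6, 0)): [0, 1, 3, 5, 4, 8, 6, 9, 7, 2]
After 4 (rotate_left(4, 7, k=3)): [0, 1, 3, 5, 9, 4, 8, 6, 7, 2]
After 5 (rotate_left(0, 3, k=3)): [5, 0, 1, 3, 9, 4, 8, 6, 7, 2]
After 6 (swap(7, 0)): [6, 0, 1, 3, 9, 4, 8, 5, 7, 2]
After 7 (reverse(5, 7)): [6, 0, 1, 3, 9, 5, 8, 4, 7, 2]
After 8 (swap(6, 2)): [6, 0, 8, 3, 9, 5, 1, 4, 7, 2]
After 9 (swap(7, 4)): [6, 0, 8, 3, 4, 5, 1, 9, 7, 2]
After 10 (swap(2, 5)): [6, 0, 5, 3, 4, 8, 1, 9, 7, 2]
After 11 (reverse(4, 6)): [6, 0, 5, 3, 1, 8, 4, 9, 7, 2]
After 12 (swap(7, 8)): [6, 0, 5, 3, 1, 8, 4, 7, 9, 2]
After 13 (reverse(2, 4)): [6, 0, 1, 3, 5, 8, 4, 7, 9, 2]
After 14 (rotate_left(2, 8, k=2)): [6, 0, 5, 8, 4, 7, 9, 1, 3, 2]
After 15 (swap(6, 0)): [9, 0, 5, 8, 4, 7, 6, 1, 3, 2]

Answer: 1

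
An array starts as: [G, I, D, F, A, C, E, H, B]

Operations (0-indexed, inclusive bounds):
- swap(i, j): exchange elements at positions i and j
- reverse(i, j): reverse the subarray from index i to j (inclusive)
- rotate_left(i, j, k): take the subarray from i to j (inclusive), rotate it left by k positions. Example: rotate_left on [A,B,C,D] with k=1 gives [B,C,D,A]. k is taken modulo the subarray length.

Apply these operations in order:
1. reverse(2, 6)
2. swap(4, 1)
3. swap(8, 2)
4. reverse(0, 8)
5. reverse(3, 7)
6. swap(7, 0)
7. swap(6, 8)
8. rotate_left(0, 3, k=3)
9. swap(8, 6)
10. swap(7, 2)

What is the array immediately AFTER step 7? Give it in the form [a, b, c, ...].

Answer: [F, H, D, A, B, C, G, E, I]

Derivation:
After 1 (reverse(2, 6)): [G, I, E, C, A, F, D, H, B]
After 2 (swap(4, 1)): [G, A, E, C, I, F, D, H, B]
After 3 (swap(8, 2)): [G, A, B, C, I, F, D, H, E]
After 4 (reverse(0, 8)): [E, H, D, F, I, C, B, A, G]
After 5 (reverse(3, 7)): [E, H, D, A, B, C, I, F, G]
After 6 (swap(7, 0)): [F, H, D, A, B, C, I, E, G]
After 7 (swap(6, 8)): [F, H, D, A, B, C, G, E, I]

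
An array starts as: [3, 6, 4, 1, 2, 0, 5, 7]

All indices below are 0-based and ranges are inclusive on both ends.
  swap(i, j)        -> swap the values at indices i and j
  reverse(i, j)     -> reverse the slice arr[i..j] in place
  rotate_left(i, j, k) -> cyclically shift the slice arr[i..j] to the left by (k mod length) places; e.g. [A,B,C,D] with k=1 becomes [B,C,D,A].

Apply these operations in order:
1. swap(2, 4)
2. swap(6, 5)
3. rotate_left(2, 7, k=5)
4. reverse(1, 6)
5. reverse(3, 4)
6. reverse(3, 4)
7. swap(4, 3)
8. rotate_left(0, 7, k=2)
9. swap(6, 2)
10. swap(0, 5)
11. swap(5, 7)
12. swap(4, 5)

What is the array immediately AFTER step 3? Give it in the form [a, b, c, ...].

Answer: [3, 6, 7, 2, 1, 4, 5, 0]

Derivation:
After 1 (swap(2, 4)): [3, 6, 2, 1, 4, 0, 5, 7]
After 2 (swap(6, 5)): [3, 6, 2, 1, 4, 5, 0, 7]
After 3 (rotate_left(2, 7, k=5)): [3, 6, 7, 2, 1, 4, 5, 0]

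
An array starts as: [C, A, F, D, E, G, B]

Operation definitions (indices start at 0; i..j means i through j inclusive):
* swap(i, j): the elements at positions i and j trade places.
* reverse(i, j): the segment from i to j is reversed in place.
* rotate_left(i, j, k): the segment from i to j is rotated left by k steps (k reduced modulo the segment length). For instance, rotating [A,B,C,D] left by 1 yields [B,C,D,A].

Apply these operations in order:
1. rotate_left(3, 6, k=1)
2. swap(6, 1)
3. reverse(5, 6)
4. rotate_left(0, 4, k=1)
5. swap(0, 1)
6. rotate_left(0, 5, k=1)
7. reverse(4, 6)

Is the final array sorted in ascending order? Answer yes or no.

Answer: no

Derivation:
After 1 (rotate_left(3, 6, k=1)): [C, A, F, E, G, B, D]
After 2 (swap(6, 1)): [C, D, F, E, G, B, A]
After 3 (reverse(5, 6)): [C, D, F, E, G, A, B]
After 4 (rotate_left(0, 4, k=1)): [D, F, E, G, C, A, B]
After 5 (swap(0, 1)): [F, D, E, G, C, A, B]
After 6 (rotate_left(0, 5, k=1)): [D, E, G, C, A, F, B]
After 7 (reverse(4, 6)): [D, E, G, C, B, F, A]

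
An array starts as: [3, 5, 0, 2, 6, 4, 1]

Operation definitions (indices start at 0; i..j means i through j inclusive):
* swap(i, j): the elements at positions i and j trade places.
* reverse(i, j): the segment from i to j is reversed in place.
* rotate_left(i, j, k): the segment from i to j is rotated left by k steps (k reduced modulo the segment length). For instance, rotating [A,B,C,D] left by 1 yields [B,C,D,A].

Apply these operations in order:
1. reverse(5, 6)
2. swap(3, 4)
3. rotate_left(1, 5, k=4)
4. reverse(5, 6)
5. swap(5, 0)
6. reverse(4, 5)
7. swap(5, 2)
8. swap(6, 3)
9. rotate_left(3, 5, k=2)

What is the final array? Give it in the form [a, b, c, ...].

After 1 (reverse(5, 6)): [3, 5, 0, 2, 6, 1, 4]
After 2 (swap(3, 4)): [3, 5, 0, 6, 2, 1, 4]
After 3 (rotate_left(1, 5, k=4)): [3, 1, 5, 0, 6, 2, 4]
After 4 (reverse(5, 6)): [3, 1, 5, 0, 6, 4, 2]
After 5 (swap(5, 0)): [4, 1, 5, 0, 6, 3, 2]
After 6 (reverse(4, 5)): [4, 1, 5, 0, 3, 6, 2]
After 7 (swap(5, 2)): [4, 1, 6, 0, 3, 5, 2]
After 8 (swap(6, 3)): [4, 1, 6, 2, 3, 5, 0]
After 9 (rotate_left(3, 5, k=2)): [4, 1, 6, 5, 2, 3, 0]

Answer: [4, 1, 6, 5, 2, 3, 0]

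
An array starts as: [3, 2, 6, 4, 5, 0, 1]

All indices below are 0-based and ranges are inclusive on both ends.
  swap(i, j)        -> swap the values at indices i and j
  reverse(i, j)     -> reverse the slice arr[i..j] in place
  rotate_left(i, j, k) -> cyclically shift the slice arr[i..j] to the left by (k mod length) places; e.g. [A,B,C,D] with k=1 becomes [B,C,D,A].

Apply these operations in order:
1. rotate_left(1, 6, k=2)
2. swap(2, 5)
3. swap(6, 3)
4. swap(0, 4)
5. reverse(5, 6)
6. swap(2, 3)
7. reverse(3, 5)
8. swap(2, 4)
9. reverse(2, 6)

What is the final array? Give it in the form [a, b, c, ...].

After 1 (rotate_left(1, 6, k=2)): [3, 4, 5, 0, 1, 2, 6]
After 2 (swap(2, 5)): [3, 4, 2, 0, 1, 5, 6]
After 3 (swap(6, 3)): [3, 4, 2, 6, 1, 5, 0]
After 4 (swap(0, 4)): [1, 4, 2, 6, 3, 5, 0]
After 5 (reverse(5, 6)): [1, 4, 2, 6, 3, 0, 5]
After 6 (swap(2, 3)): [1, 4, 6, 2, 3, 0, 5]
After 7 (reverse(3, 5)): [1, 4, 6, 0, 3, 2, 5]
After 8 (swap(2, 4)): [1, 4, 3, 0, 6, 2, 5]
After 9 (reverse(2, 6)): [1, 4, 5, 2, 6, 0, 3]

Answer: [1, 4, 5, 2, 6, 0, 3]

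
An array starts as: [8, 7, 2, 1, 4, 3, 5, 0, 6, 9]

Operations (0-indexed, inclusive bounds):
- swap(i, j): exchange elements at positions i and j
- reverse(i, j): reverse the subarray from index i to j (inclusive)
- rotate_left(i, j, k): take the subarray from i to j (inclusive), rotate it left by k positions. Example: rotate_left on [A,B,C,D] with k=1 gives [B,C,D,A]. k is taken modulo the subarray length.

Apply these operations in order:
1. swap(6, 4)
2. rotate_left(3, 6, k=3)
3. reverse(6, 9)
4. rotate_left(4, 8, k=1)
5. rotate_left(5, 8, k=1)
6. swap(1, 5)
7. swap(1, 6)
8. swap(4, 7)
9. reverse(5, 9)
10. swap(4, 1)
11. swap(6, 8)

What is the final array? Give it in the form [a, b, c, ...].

Answer: [8, 1, 2, 4, 0, 3, 6, 5, 9, 7]

Derivation:
After 1 (swap(6, 4)): [8, 7, 2, 1, 5, 3, 4, 0, 6, 9]
After 2 (rotate_left(3, 6, k=3)): [8, 7, 2, 4, 1, 5, 3, 0, 6, 9]
After 3 (reverse(6, 9)): [8, 7, 2, 4, 1, 5, 9, 6, 0, 3]
After 4 (rotate_left(4, 8, k=1)): [8, 7, 2, 4, 5, 9, 6, 0, 1, 3]
After 5 (rotate_left(5, 8, k=1)): [8, 7, 2, 4, 5, 6, 0, 1, 9, 3]
After 6 (swap(1, 5)): [8, 6, 2, 4, 5, 7, 0, 1, 9, 3]
After 7 (swap(1, 6)): [8, 0, 2, 4, 5, 7, 6, 1, 9, 3]
After 8 (swap(4, 7)): [8, 0, 2, 4, 1, 7, 6, 5, 9, 3]
After 9 (reverse(5, 9)): [8, 0, 2, 4, 1, 3, 9, 5, 6, 7]
After 10 (swap(4, 1)): [8, 1, 2, 4, 0, 3, 9, 5, 6, 7]
After 11 (swap(6, 8)): [8, 1, 2, 4, 0, 3, 6, 5, 9, 7]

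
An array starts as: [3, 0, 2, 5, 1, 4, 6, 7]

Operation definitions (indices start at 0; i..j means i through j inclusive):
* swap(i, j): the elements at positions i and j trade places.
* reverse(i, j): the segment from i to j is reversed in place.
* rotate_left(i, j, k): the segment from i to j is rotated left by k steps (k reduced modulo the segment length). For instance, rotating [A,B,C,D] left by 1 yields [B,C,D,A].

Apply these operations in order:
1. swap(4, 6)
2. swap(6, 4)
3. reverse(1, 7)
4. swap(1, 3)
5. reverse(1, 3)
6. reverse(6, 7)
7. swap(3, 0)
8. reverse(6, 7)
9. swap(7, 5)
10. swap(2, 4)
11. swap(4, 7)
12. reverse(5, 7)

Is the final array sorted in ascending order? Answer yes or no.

After 1 (swap(4, 6)): [3, 0, 2, 5, 6, 4, 1, 7]
After 2 (swap(6, 4)): [3, 0, 2, 5, 1, 4, 6, 7]
After 3 (reverse(1, 7)): [3, 7, 6, 4, 1, 5, 2, 0]
After 4 (swap(1, 3)): [3, 4, 6, 7, 1, 5, 2, 0]
After 5 (reverse(1, 3)): [3, 7, 6, 4, 1, 5, 2, 0]
After 6 (reverse(6, 7)): [3, 7, 6, 4, 1, 5, 0, 2]
After 7 (swap(3, 0)): [4, 7, 6, 3, 1, 5, 0, 2]
After 8 (reverse(6, 7)): [4, 7, 6, 3, 1, 5, 2, 0]
After 9 (swap(7, 5)): [4, 7, 6, 3, 1, 0, 2, 5]
After 10 (swap(2, 4)): [4, 7, 1, 3, 6, 0, 2, 5]
After 11 (swap(4, 7)): [4, 7, 1, 3, 5, 0, 2, 6]
After 12 (reverse(5, 7)): [4, 7, 1, 3, 5, 6, 2, 0]

Answer: no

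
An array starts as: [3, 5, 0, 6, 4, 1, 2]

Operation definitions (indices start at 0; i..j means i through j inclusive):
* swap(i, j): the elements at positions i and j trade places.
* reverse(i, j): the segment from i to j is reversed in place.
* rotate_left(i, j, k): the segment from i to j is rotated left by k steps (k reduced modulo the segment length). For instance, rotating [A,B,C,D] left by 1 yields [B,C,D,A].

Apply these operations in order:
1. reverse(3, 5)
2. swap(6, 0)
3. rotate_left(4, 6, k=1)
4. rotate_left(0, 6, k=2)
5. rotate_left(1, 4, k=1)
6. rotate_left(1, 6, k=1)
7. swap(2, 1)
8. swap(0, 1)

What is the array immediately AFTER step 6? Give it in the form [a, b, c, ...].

Answer: [0, 3, 4, 1, 2, 5, 6]

Derivation:
After 1 (reverse(3, 5)): [3, 5, 0, 1, 4, 6, 2]
After 2 (swap(6, 0)): [2, 5, 0, 1, 4, 6, 3]
After 3 (rotate_left(4, 6, k=1)): [2, 5, 0, 1, 6, 3, 4]
After 4 (rotate_left(0, 6, k=2)): [0, 1, 6, 3, 4, 2, 5]
After 5 (rotate_left(1, 4, k=1)): [0, 6, 3, 4, 1, 2, 5]
After 6 (rotate_left(1, 6, k=1)): [0, 3, 4, 1, 2, 5, 6]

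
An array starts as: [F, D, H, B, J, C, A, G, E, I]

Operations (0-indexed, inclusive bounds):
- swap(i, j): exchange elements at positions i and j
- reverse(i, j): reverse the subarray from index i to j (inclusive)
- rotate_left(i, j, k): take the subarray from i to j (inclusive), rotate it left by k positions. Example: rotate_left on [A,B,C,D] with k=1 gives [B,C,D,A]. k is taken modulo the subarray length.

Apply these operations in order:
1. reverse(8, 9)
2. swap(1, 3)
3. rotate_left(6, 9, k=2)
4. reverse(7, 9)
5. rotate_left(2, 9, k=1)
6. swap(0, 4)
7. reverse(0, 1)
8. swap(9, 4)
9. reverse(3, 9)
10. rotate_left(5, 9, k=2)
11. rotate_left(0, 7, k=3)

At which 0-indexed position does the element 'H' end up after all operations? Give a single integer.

After 1 (reverse(8, 9)): [F, D, H, B, J, C, A, G, I, E]
After 2 (swap(1, 3)): [F, B, H, D, J, C, A, G, I, E]
After 3 (rotate_left(6, 9, k=2)): [F, B, H, D, J, C, I, E, A, G]
After 4 (reverse(7, 9)): [F, B, H, D, J, C, I, G, A, E]
After 5 (rotate_left(2, 9, k=1)): [F, B, D, J, C, I, G, A, E, H]
After 6 (swap(0, 4)): [C, B, D, J, F, I, G, A, E, H]
After 7 (reverse(0, 1)): [B, C, D, J, F, I, G, A, E, H]
After 8 (swap(9, 4)): [B, C, D, J, H, I, G, A, E, F]
After 9 (reverse(3, 9)): [B, C, D, F, E, A, G, I, H, J]
After 10 (rotate_left(5, 9, k=2)): [B, C, D, F, E, I, H, J, A, G]
After 11 (rotate_left(0, 7, k=3)): [F, E, I, H, J, B, C, D, A, G]

Answer: 3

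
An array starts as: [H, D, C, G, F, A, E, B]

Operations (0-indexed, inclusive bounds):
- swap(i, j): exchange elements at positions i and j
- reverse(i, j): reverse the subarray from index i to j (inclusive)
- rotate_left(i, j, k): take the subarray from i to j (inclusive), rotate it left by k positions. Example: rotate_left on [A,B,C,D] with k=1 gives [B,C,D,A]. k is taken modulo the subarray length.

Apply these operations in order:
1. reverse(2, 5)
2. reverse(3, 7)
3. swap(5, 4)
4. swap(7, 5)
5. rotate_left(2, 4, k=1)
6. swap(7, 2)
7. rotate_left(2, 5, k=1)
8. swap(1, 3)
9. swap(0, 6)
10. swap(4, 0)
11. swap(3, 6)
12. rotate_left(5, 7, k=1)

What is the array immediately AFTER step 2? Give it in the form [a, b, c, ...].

After 1 (reverse(2, 5)): [H, D, A, F, G, C, E, B]
After 2 (reverse(3, 7)): [H, D, A, B, E, C, G, F]

Answer: [H, D, A, B, E, C, G, F]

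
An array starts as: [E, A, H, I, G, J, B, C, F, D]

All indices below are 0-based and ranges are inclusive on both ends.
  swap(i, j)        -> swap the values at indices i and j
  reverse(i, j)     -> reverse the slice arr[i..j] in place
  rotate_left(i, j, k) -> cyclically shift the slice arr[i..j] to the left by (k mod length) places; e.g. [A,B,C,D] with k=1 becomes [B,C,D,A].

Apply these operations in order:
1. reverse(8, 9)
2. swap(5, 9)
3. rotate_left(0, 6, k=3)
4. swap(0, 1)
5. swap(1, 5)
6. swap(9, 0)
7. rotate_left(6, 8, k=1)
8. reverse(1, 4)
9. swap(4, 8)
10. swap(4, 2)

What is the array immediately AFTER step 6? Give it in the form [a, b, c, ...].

After 1 (reverse(8, 9)): [E, A, H, I, G, J, B, C, D, F]
After 2 (swap(5, 9)): [E, A, H, I, G, F, B, C, D, J]
After 3 (rotate_left(0, 6, k=3)): [I, G, F, B, E, A, H, C, D, J]
After 4 (swap(0, 1)): [G, I, F, B, E, A, H, C, D, J]
After 5 (swap(1, 5)): [G, A, F, B, E, I, H, C, D, J]
After 6 (swap(9, 0)): [J, A, F, B, E, I, H, C, D, G]

Answer: [J, A, F, B, E, I, H, C, D, G]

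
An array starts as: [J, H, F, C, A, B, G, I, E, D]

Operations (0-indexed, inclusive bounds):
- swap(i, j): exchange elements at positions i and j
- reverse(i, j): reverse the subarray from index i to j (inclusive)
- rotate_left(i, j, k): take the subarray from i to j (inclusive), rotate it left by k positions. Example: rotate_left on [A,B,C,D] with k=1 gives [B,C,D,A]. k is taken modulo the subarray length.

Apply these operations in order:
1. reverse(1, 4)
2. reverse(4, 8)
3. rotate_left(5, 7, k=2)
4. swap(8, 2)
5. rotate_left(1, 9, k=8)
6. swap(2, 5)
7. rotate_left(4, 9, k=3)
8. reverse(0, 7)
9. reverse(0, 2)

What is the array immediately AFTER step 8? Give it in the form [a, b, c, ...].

Answer: [F, C, G, I, H, E, D, J, A, B]

Derivation:
After 1 (reverse(1, 4)): [J, A, C, F, H, B, G, I, E, D]
After 2 (reverse(4, 8)): [J, A, C, F, E, I, G, B, H, D]
After 3 (rotate_left(5, 7, k=2)): [J, A, C, F, E, B, I, G, H, D]
After 4 (swap(8, 2)): [J, A, H, F, E, B, I, G, C, D]
After 5 (rotate_left(1, 9, k=8)): [J, D, A, H, F, E, B, I, G, C]
After 6 (swap(2, 5)): [J, D, E, H, F, A, B, I, G, C]
After 7 (rotate_left(4, 9, k=3)): [J, D, E, H, I, G, C, F, A, B]
After 8 (reverse(0, 7)): [F, C, G, I, H, E, D, J, A, B]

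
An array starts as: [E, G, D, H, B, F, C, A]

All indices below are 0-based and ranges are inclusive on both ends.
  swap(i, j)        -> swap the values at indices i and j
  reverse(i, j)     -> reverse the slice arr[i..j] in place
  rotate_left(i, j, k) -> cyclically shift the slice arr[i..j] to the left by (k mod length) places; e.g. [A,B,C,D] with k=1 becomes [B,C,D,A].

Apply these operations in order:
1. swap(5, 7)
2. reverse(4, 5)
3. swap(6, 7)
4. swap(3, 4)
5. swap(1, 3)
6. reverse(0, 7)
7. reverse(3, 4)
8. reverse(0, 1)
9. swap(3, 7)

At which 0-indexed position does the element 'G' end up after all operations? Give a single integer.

Answer: 7

Derivation:
After 1 (swap(5, 7)): [E, G, D, H, B, A, C, F]
After 2 (reverse(4, 5)): [E, G, D, H, A, B, C, F]
After 3 (swap(6, 7)): [E, G, D, H, A, B, F, C]
After 4 (swap(3, 4)): [E, G, D, A, H, B, F, C]
After 5 (swap(1, 3)): [E, A, D, G, H, B, F, C]
After 6 (reverse(0, 7)): [C, F, B, H, G, D, A, E]
After 7 (reverse(3, 4)): [C, F, B, G, H, D, A, E]
After 8 (reverse(0, 1)): [F, C, B, G, H, D, A, E]
After 9 (swap(3, 7)): [F, C, B, E, H, D, A, G]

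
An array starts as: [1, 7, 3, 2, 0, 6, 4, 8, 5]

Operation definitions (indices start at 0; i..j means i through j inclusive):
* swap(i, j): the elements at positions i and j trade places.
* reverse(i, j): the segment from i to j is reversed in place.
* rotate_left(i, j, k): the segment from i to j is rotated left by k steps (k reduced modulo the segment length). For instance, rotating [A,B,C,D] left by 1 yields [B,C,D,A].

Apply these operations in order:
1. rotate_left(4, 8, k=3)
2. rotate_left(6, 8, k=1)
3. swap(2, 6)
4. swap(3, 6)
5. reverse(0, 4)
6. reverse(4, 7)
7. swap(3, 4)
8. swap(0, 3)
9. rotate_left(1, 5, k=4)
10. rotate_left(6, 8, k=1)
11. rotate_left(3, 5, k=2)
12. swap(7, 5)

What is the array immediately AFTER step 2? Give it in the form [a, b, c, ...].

Answer: [1, 7, 3, 2, 8, 5, 6, 4, 0]

Derivation:
After 1 (rotate_left(4, 8, k=3)): [1, 7, 3, 2, 8, 5, 0, 6, 4]
After 2 (rotate_left(6, 8, k=1)): [1, 7, 3, 2, 8, 5, 6, 4, 0]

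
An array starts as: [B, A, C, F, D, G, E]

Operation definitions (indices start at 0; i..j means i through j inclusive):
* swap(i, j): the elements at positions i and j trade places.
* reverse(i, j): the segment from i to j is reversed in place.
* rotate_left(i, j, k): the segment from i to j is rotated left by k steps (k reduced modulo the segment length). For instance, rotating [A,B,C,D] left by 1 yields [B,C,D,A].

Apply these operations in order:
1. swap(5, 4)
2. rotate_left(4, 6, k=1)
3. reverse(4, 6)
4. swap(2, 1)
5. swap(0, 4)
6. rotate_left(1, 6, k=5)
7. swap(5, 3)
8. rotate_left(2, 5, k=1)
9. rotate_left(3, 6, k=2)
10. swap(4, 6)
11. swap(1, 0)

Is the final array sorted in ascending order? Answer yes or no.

After 1 (swap(5, 4)): [B, A, C, F, G, D, E]
After 2 (rotate_left(4, 6, k=1)): [B, A, C, F, D, E, G]
After 3 (reverse(4, 6)): [B, A, C, F, G, E, D]
After 4 (swap(2, 1)): [B, C, A, F, G, E, D]
After 5 (swap(0, 4)): [G, C, A, F, B, E, D]
After 6 (rotate_left(1, 6, k=5)): [G, D, C, A, F, B, E]
After 7 (swap(5, 3)): [G, D, C, B, F, A, E]
After 8 (rotate_left(2, 5, k=1)): [G, D, B, F, A, C, E]
After 9 (rotate_left(3, 6, k=2)): [G, D, B, C, E, F, A]
After 10 (swap(4, 6)): [G, D, B, C, A, F, E]
After 11 (swap(1, 0)): [D, G, B, C, A, F, E]

Answer: no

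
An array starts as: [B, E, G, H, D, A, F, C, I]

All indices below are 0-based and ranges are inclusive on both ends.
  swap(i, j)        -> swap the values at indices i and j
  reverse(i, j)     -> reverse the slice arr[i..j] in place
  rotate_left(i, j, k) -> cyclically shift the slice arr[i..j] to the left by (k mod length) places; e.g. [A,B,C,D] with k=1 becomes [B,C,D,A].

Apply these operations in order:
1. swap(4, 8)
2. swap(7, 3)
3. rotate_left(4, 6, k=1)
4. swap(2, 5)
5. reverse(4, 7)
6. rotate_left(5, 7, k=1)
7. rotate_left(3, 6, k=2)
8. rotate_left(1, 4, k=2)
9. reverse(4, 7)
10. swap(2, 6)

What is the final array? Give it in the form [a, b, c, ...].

After 1 (swap(4, 8)): [B, E, G, H, I, A, F, C, D]
After 2 (swap(7, 3)): [B, E, G, C, I, A, F, H, D]
After 3 (rotate_left(4, 6, k=1)): [B, E, G, C, A, F, I, H, D]
After 4 (swap(2, 5)): [B, E, F, C, A, G, I, H, D]
After 5 (reverse(4, 7)): [B, E, F, C, H, I, G, A, D]
After 6 (rotate_left(5, 7, k=1)): [B, E, F, C, H, G, A, I, D]
After 7 (rotate_left(3, 6, k=2)): [B, E, F, G, A, C, H, I, D]
After 8 (rotate_left(1, 4, k=2)): [B, G, A, E, F, C, H, I, D]
After 9 (reverse(4, 7)): [B, G, A, E, I, H, C, F, D]
After 10 (swap(2, 6)): [B, G, C, E, I, H, A, F, D]

Answer: [B, G, C, E, I, H, A, F, D]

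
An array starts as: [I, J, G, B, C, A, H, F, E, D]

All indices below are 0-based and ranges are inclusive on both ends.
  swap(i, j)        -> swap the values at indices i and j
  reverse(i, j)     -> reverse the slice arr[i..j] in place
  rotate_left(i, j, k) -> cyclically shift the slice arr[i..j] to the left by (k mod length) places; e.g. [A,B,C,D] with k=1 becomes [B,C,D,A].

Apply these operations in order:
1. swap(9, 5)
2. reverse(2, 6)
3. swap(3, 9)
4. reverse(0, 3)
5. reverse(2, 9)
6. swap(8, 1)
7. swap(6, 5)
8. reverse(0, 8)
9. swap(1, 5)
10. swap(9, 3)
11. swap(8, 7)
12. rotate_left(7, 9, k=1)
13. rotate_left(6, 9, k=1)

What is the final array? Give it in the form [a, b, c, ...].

Answer: [H, E, G, J, F, C, I, B, A, D]

Derivation:
After 1 (swap(9, 5)): [I, J, G, B, C, D, H, F, E, A]
After 2 (reverse(2, 6)): [I, J, H, D, C, B, G, F, E, A]
After 3 (swap(3, 9)): [I, J, H, A, C, B, G, F, E, D]
After 4 (reverse(0, 3)): [A, H, J, I, C, B, G, F, E, D]
After 5 (reverse(2, 9)): [A, H, D, E, F, G, B, C, I, J]
After 6 (swap(8, 1)): [A, I, D, E, F, G, B, C, H, J]
After 7 (swap(6, 5)): [A, I, D, E, F, B, G, C, H, J]
After 8 (reverse(0, 8)): [H, C, G, B, F, E, D, I, A, J]
After 9 (swap(1, 5)): [H, E, G, B, F, C, D, I, A, J]
After 10 (swap(9, 3)): [H, E, G, J, F, C, D, I, A, B]
After 11 (swap(8, 7)): [H, E, G, J, F, C, D, A, I, B]
After 12 (rotate_left(7, 9, k=1)): [H, E, G, J, F, C, D, I, B, A]
After 13 (rotate_left(6, 9, k=1)): [H, E, G, J, F, C, I, B, A, D]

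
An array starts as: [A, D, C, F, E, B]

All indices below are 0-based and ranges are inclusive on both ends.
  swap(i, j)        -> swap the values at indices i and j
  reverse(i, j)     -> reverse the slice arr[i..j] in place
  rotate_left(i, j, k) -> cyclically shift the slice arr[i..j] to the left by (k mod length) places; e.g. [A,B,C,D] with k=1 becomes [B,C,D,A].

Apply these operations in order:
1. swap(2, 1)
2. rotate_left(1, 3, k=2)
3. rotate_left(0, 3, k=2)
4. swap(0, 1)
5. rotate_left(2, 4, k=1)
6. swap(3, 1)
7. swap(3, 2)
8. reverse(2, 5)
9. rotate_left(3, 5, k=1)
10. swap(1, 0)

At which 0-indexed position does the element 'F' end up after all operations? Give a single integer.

After 1 (swap(2, 1)): [A, C, D, F, E, B]
After 2 (rotate_left(1, 3, k=2)): [A, F, C, D, E, B]
After 3 (rotate_left(0, 3, k=2)): [C, D, A, F, E, B]
After 4 (swap(0, 1)): [D, C, A, F, E, B]
After 5 (rotate_left(2, 4, k=1)): [D, C, F, E, A, B]
After 6 (swap(3, 1)): [D, E, F, C, A, B]
After 7 (swap(3, 2)): [D, E, C, F, A, B]
After 8 (reverse(2, 5)): [D, E, B, A, F, C]
After 9 (rotate_left(3, 5, k=1)): [D, E, B, F, C, A]
After 10 (swap(1, 0)): [E, D, B, F, C, A]

Answer: 3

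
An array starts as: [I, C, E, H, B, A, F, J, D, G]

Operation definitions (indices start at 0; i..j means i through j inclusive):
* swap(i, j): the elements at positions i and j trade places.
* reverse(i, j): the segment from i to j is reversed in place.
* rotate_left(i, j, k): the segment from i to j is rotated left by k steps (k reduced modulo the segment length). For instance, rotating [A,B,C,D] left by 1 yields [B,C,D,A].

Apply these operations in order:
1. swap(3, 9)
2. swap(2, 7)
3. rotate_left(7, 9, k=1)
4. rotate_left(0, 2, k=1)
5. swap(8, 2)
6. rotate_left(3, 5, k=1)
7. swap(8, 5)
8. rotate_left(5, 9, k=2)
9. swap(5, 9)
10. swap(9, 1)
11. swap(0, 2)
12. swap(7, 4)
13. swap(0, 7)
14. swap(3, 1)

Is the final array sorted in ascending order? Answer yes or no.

Answer: yes

Derivation:
After 1 (swap(3, 9)): [I, C, E, G, B, A, F, J, D, H]
After 2 (swap(2, 7)): [I, C, J, G, B, A, F, E, D, H]
After 3 (rotate_left(7, 9, k=1)): [I, C, J, G, B, A, F, D, H, E]
After 4 (rotate_left(0, 2, k=1)): [C, J, I, G, B, A, F, D, H, E]
After 5 (swap(8, 2)): [C, J, H, G, B, A, F, D, I, E]
After 6 (rotate_left(3, 5, k=1)): [C, J, H, B, A, G, F, D, I, E]
After 7 (swap(8, 5)): [C, J, H, B, A, I, F, D, G, E]
After 8 (rotate_left(5, 9, k=2)): [C, J, H, B, A, D, G, E, I, F]
After 9 (swap(5, 9)): [C, J, H, B, A, F, G, E, I, D]
After 10 (swap(9, 1)): [C, D, H, B, A, F, G, E, I, J]
After 11 (swap(0, 2)): [H, D, C, B, A, F, G, E, I, J]
After 12 (swap(7, 4)): [H, D, C, B, E, F, G, A, I, J]
After 13 (swap(0, 7)): [A, D, C, B, E, F, G, H, I, J]
After 14 (swap(3, 1)): [A, B, C, D, E, F, G, H, I, J]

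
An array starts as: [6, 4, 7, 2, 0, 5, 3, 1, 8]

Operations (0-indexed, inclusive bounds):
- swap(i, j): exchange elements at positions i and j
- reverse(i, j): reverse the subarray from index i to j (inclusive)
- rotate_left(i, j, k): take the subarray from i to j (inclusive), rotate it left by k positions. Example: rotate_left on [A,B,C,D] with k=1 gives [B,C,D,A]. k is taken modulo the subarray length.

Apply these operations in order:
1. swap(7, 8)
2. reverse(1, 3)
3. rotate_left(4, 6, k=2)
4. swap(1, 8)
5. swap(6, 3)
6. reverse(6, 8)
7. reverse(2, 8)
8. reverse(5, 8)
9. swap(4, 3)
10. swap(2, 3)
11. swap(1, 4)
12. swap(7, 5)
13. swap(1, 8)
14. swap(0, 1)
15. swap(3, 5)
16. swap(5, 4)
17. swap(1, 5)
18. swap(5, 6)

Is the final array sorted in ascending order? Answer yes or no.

After 1 (swap(7, 8)): [6, 4, 7, 2, 0, 5, 3, 8, 1]
After 2 (reverse(1, 3)): [6, 2, 7, 4, 0, 5, 3, 8, 1]
After 3 (rotate_left(4, 6, k=2)): [6, 2, 7, 4, 3, 0, 5, 8, 1]
After 4 (swap(1, 8)): [6, 1, 7, 4, 3, 0, 5, 8, 2]
After 5 (swap(6, 3)): [6, 1, 7, 5, 3, 0, 4, 8, 2]
After 6 (reverse(6, 8)): [6, 1, 7, 5, 3, 0, 2, 8, 4]
After 7 (reverse(2, 8)): [6, 1, 4, 8, 2, 0, 3, 5, 7]
After 8 (reverse(5, 8)): [6, 1, 4, 8, 2, 7, 5, 3, 0]
After 9 (swap(4, 3)): [6, 1, 4, 2, 8, 7, 5, 3, 0]
After 10 (swap(2, 3)): [6, 1, 2, 4, 8, 7, 5, 3, 0]
After 11 (swap(1, 4)): [6, 8, 2, 4, 1, 7, 5, 3, 0]
After 12 (swap(7, 5)): [6, 8, 2, 4, 1, 3, 5, 7, 0]
After 13 (swap(1, 8)): [6, 0, 2, 4, 1, 3, 5, 7, 8]
After 14 (swap(0, 1)): [0, 6, 2, 4, 1, 3, 5, 7, 8]
After 15 (swap(3, 5)): [0, 6, 2, 3, 1, 4, 5, 7, 8]
After 16 (swap(5, 4)): [0, 6, 2, 3, 4, 1, 5, 7, 8]
After 17 (swap(1, 5)): [0, 1, 2, 3, 4, 6, 5, 7, 8]
After 18 (swap(5, 6)): [0, 1, 2, 3, 4, 5, 6, 7, 8]

Answer: yes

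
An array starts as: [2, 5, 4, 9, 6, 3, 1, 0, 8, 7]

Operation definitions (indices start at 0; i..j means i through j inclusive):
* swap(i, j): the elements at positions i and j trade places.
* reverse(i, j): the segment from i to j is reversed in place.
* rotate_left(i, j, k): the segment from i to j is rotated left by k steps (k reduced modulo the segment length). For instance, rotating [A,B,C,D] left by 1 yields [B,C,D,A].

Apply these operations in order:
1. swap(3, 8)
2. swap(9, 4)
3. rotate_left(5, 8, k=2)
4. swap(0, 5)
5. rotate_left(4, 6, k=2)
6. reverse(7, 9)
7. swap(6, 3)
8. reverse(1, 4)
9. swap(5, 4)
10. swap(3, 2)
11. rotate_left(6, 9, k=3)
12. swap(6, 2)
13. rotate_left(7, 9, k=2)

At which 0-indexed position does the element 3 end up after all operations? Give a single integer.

After 1 (swap(3, 8)): [2, 5, 4, 8, 6, 3, 1, 0, 9, 7]
After 2 (swap(9, 4)): [2, 5, 4, 8, 7, 3, 1, 0, 9, 6]
After 3 (rotate_left(5, 8, k=2)): [2, 5, 4, 8, 7, 0, 9, 3, 1, 6]
After 4 (swap(0, 5)): [0, 5, 4, 8, 7, 2, 9, 3, 1, 6]
After 5 (rotate_left(4, 6, k=2)): [0, 5, 4, 8, 9, 7, 2, 3, 1, 6]
After 6 (reverse(7, 9)): [0, 5, 4, 8, 9, 7, 2, 6, 1, 3]
After 7 (swap(6, 3)): [0, 5, 4, 2, 9, 7, 8, 6, 1, 3]
After 8 (reverse(1, 4)): [0, 9, 2, 4, 5, 7, 8, 6, 1, 3]
After 9 (swap(5, 4)): [0, 9, 2, 4, 7, 5, 8, 6, 1, 3]
After 10 (swap(3, 2)): [0, 9, 4, 2, 7, 5, 8, 6, 1, 3]
After 11 (rotate_left(6, 9, k=3)): [0, 9, 4, 2, 7, 5, 3, 8, 6, 1]
After 12 (swap(6, 2)): [0, 9, 3, 2, 7, 5, 4, 8, 6, 1]
After 13 (rotate_left(7, 9, k=2)): [0, 9, 3, 2, 7, 5, 4, 1, 8, 6]

Answer: 2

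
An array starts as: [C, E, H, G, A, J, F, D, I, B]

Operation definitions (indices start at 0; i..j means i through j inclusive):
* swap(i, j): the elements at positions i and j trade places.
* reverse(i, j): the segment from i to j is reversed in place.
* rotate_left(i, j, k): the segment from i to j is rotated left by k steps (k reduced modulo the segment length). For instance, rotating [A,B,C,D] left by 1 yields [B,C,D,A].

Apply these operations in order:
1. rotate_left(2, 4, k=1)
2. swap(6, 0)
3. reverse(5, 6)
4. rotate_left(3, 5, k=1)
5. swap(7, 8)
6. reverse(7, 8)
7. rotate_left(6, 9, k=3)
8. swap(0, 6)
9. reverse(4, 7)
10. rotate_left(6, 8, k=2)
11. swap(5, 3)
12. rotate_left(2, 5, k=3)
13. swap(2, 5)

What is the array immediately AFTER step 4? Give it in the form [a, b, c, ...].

Answer: [F, E, G, H, C, A, J, D, I, B]

Derivation:
After 1 (rotate_left(2, 4, k=1)): [C, E, G, A, H, J, F, D, I, B]
After 2 (swap(6, 0)): [F, E, G, A, H, J, C, D, I, B]
After 3 (reverse(5, 6)): [F, E, G, A, H, C, J, D, I, B]
After 4 (rotate_left(3, 5, k=1)): [F, E, G, H, C, A, J, D, I, B]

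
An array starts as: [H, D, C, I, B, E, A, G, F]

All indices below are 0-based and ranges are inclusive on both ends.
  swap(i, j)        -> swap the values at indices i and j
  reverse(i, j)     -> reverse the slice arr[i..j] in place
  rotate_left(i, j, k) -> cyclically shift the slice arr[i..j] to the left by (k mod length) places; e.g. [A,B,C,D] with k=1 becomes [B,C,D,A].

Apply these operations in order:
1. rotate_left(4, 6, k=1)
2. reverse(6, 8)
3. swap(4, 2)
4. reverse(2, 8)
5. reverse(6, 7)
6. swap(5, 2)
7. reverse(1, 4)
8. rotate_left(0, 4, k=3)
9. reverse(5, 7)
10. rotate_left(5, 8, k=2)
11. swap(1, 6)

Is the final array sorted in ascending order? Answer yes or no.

After 1 (rotate_left(4, 6, k=1)): [H, D, C, I, E, A, B, G, F]
After 2 (reverse(6, 8)): [H, D, C, I, E, A, F, G, B]
After 3 (swap(4, 2)): [H, D, E, I, C, A, F, G, B]
After 4 (reverse(2, 8)): [H, D, B, G, F, A, C, I, E]
After 5 (reverse(6, 7)): [H, D, B, G, F, A, I, C, E]
After 6 (swap(5, 2)): [H, D, A, G, F, B, I, C, E]
After 7 (reverse(1, 4)): [H, F, G, A, D, B, I, C, E]
After 8 (rotate_left(0, 4, k=3)): [A, D, H, F, G, B, I, C, E]
After 9 (reverse(5, 7)): [A, D, H, F, G, C, I, B, E]
After 10 (rotate_left(5, 8, k=2)): [A, D, H, F, G, B, E, C, I]
After 11 (swap(1, 6)): [A, E, H, F, G, B, D, C, I]

Answer: no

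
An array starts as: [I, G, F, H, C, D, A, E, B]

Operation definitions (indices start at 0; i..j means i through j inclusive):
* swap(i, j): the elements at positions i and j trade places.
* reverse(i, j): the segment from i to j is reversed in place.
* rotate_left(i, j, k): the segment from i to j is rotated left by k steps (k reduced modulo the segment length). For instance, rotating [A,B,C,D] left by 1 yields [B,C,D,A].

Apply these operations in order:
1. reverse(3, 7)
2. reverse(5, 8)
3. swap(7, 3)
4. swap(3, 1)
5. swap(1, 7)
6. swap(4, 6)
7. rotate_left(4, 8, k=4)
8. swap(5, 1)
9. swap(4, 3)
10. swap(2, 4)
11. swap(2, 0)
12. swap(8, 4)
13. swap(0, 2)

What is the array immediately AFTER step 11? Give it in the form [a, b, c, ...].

After 1 (reverse(3, 7)): [I, G, F, E, A, D, C, H, B]
After 2 (reverse(5, 8)): [I, G, F, E, A, B, H, C, D]
After 3 (swap(7, 3)): [I, G, F, C, A, B, H, E, D]
After 4 (swap(3, 1)): [I, C, F, G, A, B, H, E, D]
After 5 (swap(1, 7)): [I, E, F, G, A, B, H, C, D]
After 6 (swap(4, 6)): [I, E, F, G, H, B, A, C, D]
After 7 (rotate_left(4, 8, k=4)): [I, E, F, G, D, H, B, A, C]
After 8 (swap(5, 1)): [I, H, F, G, D, E, B, A, C]
After 9 (swap(4, 3)): [I, H, F, D, G, E, B, A, C]
After 10 (swap(2, 4)): [I, H, G, D, F, E, B, A, C]
After 11 (swap(2, 0)): [G, H, I, D, F, E, B, A, C]

Answer: [G, H, I, D, F, E, B, A, C]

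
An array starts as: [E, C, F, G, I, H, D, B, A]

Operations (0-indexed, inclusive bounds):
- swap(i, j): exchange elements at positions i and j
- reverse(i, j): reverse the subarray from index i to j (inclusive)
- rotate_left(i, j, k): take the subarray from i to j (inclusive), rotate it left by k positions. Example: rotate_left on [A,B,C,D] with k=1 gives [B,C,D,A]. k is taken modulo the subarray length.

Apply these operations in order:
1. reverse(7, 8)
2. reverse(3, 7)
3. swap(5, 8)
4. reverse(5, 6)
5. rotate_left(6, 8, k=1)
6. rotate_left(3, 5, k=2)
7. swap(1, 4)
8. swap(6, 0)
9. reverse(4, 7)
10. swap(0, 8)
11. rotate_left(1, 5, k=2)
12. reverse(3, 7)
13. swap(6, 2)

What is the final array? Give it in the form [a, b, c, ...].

After 1 (reverse(7, 8)): [E, C, F, G, I, H, D, A, B]
After 2 (reverse(3, 7)): [E, C, F, A, D, H, I, G, B]
After 3 (swap(5, 8)): [E, C, F, A, D, B, I, G, H]
After 4 (reverse(5, 6)): [E, C, F, A, D, I, B, G, H]
After 5 (rotate_left(6, 8, k=1)): [E, C, F, A, D, I, G, H, B]
After 6 (rotate_left(3, 5, k=2)): [E, C, F, I, A, D, G, H, B]
After 7 (swap(1, 4)): [E, A, F, I, C, D, G, H, B]
After 8 (swap(6, 0)): [G, A, F, I, C, D, E, H, B]
After 9 (reverse(4, 7)): [G, A, F, I, H, E, D, C, B]
After 10 (swap(0, 8)): [B, A, F, I, H, E, D, C, G]
After 11 (rotate_left(1, 5, k=2)): [B, I, H, E, A, F, D, C, G]
After 12 (reverse(3, 7)): [B, I, H, C, D, F, A, E, G]
After 13 (swap(6, 2)): [B, I, A, C, D, F, H, E, G]

Answer: [B, I, A, C, D, F, H, E, G]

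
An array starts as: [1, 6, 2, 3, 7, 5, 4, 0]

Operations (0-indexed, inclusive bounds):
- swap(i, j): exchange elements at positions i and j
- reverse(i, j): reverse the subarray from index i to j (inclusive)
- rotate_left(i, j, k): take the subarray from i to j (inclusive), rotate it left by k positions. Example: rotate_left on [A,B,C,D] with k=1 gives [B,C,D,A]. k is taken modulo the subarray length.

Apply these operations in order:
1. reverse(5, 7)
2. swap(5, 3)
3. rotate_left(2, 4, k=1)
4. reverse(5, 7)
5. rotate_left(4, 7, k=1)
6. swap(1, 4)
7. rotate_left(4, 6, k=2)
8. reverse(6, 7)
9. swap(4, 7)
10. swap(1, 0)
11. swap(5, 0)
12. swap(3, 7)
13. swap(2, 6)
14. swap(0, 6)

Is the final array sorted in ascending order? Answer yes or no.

After 1 (reverse(5, 7)): [1, 6, 2, 3, 7, 0, 4, 5]
After 2 (swap(5, 3)): [1, 6, 2, 0, 7, 3, 4, 5]
After 3 (rotate_left(2, 4, k=1)): [1, 6, 0, 7, 2, 3, 4, 5]
After 4 (reverse(5, 7)): [1, 6, 0, 7, 2, 5, 4, 3]
After 5 (rotate_left(4, 7, k=1)): [1, 6, 0, 7, 5, 4, 3, 2]
After 6 (swap(1, 4)): [1, 5, 0, 7, 6, 4, 3, 2]
After 7 (rotate_left(4, 6, k=2)): [1, 5, 0, 7, 3, 6, 4, 2]
After 8 (reverse(6, 7)): [1, 5, 0, 7, 3, 6, 2, 4]
After 9 (swap(4, 7)): [1, 5, 0, 7, 4, 6, 2, 3]
After 10 (swap(1, 0)): [5, 1, 0, 7, 4, 6, 2, 3]
After 11 (swap(5, 0)): [6, 1, 0, 7, 4, 5, 2, 3]
After 12 (swap(3, 7)): [6, 1, 0, 3, 4, 5, 2, 7]
After 13 (swap(2, 6)): [6, 1, 2, 3, 4, 5, 0, 7]
After 14 (swap(0, 6)): [0, 1, 2, 3, 4, 5, 6, 7]

Answer: yes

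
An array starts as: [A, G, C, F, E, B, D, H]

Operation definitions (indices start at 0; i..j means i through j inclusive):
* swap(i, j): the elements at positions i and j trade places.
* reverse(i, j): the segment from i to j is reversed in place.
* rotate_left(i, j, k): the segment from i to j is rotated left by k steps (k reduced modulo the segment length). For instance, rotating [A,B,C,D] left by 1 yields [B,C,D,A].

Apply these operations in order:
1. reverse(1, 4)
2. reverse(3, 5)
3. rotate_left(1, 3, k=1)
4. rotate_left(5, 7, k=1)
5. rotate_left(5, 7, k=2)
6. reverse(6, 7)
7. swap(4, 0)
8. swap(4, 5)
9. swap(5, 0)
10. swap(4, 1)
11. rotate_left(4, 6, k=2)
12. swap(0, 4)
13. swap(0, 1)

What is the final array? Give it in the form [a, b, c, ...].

Answer: [C, H, B, E, A, F, G, D]

Derivation:
After 1 (reverse(1, 4)): [A, E, F, C, G, B, D, H]
After 2 (reverse(3, 5)): [A, E, F, B, G, C, D, H]
After 3 (rotate_left(1, 3, k=1)): [A, F, B, E, G, C, D, H]
After 4 (rotate_left(5, 7, k=1)): [A, F, B, E, G, D, H, C]
After 5 (rotate_left(5, 7, k=2)): [A, F, B, E, G, C, D, H]
After 6 (reverse(6, 7)): [A, F, B, E, G, C, H, D]
After 7 (swap(4, 0)): [G, F, B, E, A, C, H, D]
After 8 (swap(4, 5)): [G, F, B, E, C, A, H, D]
After 9 (swap(5, 0)): [A, F, B, E, C, G, H, D]
After 10 (swap(4, 1)): [A, C, B, E, F, G, H, D]
After 11 (rotate_left(4, 6, k=2)): [A, C, B, E, H, F, G, D]
After 12 (swap(0, 4)): [H, C, B, E, A, F, G, D]
After 13 (swap(0, 1)): [C, H, B, E, A, F, G, D]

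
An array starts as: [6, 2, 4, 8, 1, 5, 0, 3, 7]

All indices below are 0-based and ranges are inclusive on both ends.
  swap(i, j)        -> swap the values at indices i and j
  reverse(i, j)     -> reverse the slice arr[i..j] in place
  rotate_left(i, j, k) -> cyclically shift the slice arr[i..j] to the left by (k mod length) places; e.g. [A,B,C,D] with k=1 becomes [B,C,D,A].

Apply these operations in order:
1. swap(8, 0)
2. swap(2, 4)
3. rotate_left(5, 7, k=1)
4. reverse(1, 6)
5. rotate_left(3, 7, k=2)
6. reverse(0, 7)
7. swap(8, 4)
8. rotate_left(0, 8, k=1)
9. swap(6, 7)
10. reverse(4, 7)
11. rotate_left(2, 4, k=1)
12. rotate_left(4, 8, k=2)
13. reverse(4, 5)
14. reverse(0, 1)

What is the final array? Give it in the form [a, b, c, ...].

After 1 (swap(8, 0)): [7, 2, 4, 8, 1, 5, 0, 3, 6]
After 2 (swap(2, 4)): [7, 2, 1, 8, 4, 5, 0, 3, 6]
After 3 (rotate_left(5, 7, k=1)): [7, 2, 1, 8, 4, 0, 3, 5, 6]
After 4 (reverse(1, 6)): [7, 3, 0, 4, 8, 1, 2, 5, 6]
After 5 (rotate_left(3, 7, k=2)): [7, 3, 0, 1, 2, 5, 4, 8, 6]
After 6 (reverse(0, 7)): [8, 4, 5, 2, 1, 0, 3, 7, 6]
After 7 (swap(8, 4)): [8, 4, 5, 2, 6, 0, 3, 7, 1]
After 8 (rotate_left(0, 8, k=1)): [4, 5, 2, 6, 0, 3, 7, 1, 8]
After 9 (swap(6, 7)): [4, 5, 2, 6, 0, 3, 1, 7, 8]
After 10 (reverse(4, 7)): [4, 5, 2, 6, 7, 1, 3, 0, 8]
After 11 (rotate_left(2, 4, k=1)): [4, 5, 6, 7, 2, 1, 3, 0, 8]
After 12 (rotate_left(4, 8, k=2)): [4, 5, 6, 7, 3, 0, 8, 2, 1]
After 13 (reverse(4, 5)): [4, 5, 6, 7, 0, 3, 8, 2, 1]
After 14 (reverse(0, 1)): [5, 4, 6, 7, 0, 3, 8, 2, 1]

Answer: [5, 4, 6, 7, 0, 3, 8, 2, 1]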